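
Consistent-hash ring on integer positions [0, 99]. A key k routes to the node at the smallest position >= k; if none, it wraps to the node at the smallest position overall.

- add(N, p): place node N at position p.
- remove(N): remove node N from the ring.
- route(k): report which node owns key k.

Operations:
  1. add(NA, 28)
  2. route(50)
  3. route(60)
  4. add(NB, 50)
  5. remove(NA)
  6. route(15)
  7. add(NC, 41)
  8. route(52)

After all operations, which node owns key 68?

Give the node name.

Op 1: add NA@28 -> ring=[28:NA]
Op 2: route key 50: none >= 50, wrap to smallest pos 28 -> NA
Op 3: route key 60: none >= 60, wrap to smallest pos 28 -> NA
Op 4: add NB@50 -> ring=[28:NA,50:NB]
Op 5: remove NA -> ring=[50:NB]
Op 6: route key 15: smallest pos >= 15 is 50 -> NB
Op 7: add NC@41 -> ring=[41:NC,50:NB]
Op 8: route key 52: none >= 52, wrap to smallest pos 41 -> NC
Final route key 68: none >= 68, wrap to smallest pos 41 -> NC

Answer: NC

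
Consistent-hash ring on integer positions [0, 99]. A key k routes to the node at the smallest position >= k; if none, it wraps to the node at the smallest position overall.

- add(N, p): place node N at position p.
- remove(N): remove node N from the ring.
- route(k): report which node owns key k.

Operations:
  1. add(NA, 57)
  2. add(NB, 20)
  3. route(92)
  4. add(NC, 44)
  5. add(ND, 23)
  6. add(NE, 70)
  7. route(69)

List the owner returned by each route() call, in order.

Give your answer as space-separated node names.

Answer: NB NE

Derivation:
Op 1: add NA@57 -> ring=[57:NA]
Op 2: add NB@20 -> ring=[20:NB,57:NA]
Op 3: route key 92: none >= 92, wrap to smallest pos 20 -> NB
Op 4: add NC@44 -> ring=[20:NB,44:NC,57:NA]
Op 5: add ND@23 -> ring=[20:NB,23:ND,44:NC,57:NA]
Op 6: add NE@70 -> ring=[20:NB,23:ND,44:NC,57:NA,70:NE]
Op 7: route key 69: smallest pos >= 69 is 70 -> NE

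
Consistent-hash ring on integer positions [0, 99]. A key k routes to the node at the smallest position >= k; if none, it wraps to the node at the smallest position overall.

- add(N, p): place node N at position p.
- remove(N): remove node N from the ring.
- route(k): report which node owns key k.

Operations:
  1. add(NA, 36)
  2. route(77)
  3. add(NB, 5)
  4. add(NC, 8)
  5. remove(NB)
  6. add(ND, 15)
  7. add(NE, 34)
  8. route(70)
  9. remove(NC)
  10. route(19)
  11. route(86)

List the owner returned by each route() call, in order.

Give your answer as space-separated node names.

Answer: NA NC NE ND

Derivation:
Op 1: add NA@36 -> ring=[36:NA]
Op 2: route key 77: none >= 77, wrap to smallest pos 36 -> NA
Op 3: add NB@5 -> ring=[5:NB,36:NA]
Op 4: add NC@8 -> ring=[5:NB,8:NC,36:NA]
Op 5: remove NB -> ring=[8:NC,36:NA]
Op 6: add ND@15 -> ring=[8:NC,15:ND,36:NA]
Op 7: add NE@34 -> ring=[8:NC,15:ND,34:NE,36:NA]
Op 8: route key 70: none >= 70, wrap to smallest pos 8 -> NC
Op 9: remove NC -> ring=[15:ND,34:NE,36:NA]
Op 10: route key 19: smallest pos >= 19 is 34 -> NE
Op 11: route key 86: none >= 86, wrap to smallest pos 15 -> ND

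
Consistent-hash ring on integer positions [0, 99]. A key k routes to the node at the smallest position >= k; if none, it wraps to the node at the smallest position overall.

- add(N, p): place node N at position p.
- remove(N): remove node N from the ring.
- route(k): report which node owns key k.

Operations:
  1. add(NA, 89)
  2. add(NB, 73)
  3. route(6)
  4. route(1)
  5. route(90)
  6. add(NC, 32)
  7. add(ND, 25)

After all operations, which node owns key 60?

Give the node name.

Op 1: add NA@89 -> ring=[89:NA]
Op 2: add NB@73 -> ring=[73:NB,89:NA]
Op 3: route key 6: smallest pos >= 6 is 73 -> NB
Op 4: route key 1: smallest pos >= 1 is 73 -> NB
Op 5: route key 90: none >= 90, wrap to smallest pos 73 -> NB
Op 6: add NC@32 -> ring=[32:NC,73:NB,89:NA]
Op 7: add ND@25 -> ring=[25:ND,32:NC,73:NB,89:NA]
Final route key 60: smallest pos >= 60 is 73 -> NB

Answer: NB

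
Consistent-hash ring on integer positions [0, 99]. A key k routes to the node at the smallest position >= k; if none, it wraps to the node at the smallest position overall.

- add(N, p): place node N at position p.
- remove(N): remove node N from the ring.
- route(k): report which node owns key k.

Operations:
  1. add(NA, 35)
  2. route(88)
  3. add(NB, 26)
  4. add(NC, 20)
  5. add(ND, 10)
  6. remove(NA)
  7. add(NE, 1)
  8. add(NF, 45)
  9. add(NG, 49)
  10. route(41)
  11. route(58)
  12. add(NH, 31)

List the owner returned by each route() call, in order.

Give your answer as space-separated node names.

Answer: NA NF NE

Derivation:
Op 1: add NA@35 -> ring=[35:NA]
Op 2: route key 88: none >= 88, wrap to smallest pos 35 -> NA
Op 3: add NB@26 -> ring=[26:NB,35:NA]
Op 4: add NC@20 -> ring=[20:NC,26:NB,35:NA]
Op 5: add ND@10 -> ring=[10:ND,20:NC,26:NB,35:NA]
Op 6: remove NA -> ring=[10:ND,20:NC,26:NB]
Op 7: add NE@1 -> ring=[1:NE,10:ND,20:NC,26:NB]
Op 8: add NF@45 -> ring=[1:NE,10:ND,20:NC,26:NB,45:NF]
Op 9: add NG@49 -> ring=[1:NE,10:ND,20:NC,26:NB,45:NF,49:NG]
Op 10: route key 41: smallest pos >= 41 is 45 -> NF
Op 11: route key 58: none >= 58, wrap to smallest pos 1 -> NE
Op 12: add NH@31 -> ring=[1:NE,10:ND,20:NC,26:NB,31:NH,45:NF,49:NG]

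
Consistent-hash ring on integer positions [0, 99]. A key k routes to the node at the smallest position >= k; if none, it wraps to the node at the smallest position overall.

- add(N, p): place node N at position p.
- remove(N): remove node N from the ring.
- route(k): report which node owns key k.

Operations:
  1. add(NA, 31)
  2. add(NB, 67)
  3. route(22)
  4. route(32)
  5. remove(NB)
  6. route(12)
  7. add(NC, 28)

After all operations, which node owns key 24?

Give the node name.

Op 1: add NA@31 -> ring=[31:NA]
Op 2: add NB@67 -> ring=[31:NA,67:NB]
Op 3: route key 22: smallest pos >= 22 is 31 -> NA
Op 4: route key 32: smallest pos >= 32 is 67 -> NB
Op 5: remove NB -> ring=[31:NA]
Op 6: route key 12: smallest pos >= 12 is 31 -> NA
Op 7: add NC@28 -> ring=[28:NC,31:NA]
Final route key 24: smallest pos >= 24 is 28 -> NC

Answer: NC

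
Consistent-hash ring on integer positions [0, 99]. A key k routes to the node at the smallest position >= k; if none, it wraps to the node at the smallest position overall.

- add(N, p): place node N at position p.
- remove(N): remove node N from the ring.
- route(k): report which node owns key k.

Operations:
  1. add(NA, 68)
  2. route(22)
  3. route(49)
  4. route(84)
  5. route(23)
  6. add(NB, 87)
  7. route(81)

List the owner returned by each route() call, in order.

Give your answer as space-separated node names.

Op 1: add NA@68 -> ring=[68:NA]
Op 2: route key 22: smallest pos >= 22 is 68 -> NA
Op 3: route key 49: smallest pos >= 49 is 68 -> NA
Op 4: route key 84: none >= 84, wrap to smallest pos 68 -> NA
Op 5: route key 23: smallest pos >= 23 is 68 -> NA
Op 6: add NB@87 -> ring=[68:NA,87:NB]
Op 7: route key 81: smallest pos >= 81 is 87 -> NB

Answer: NA NA NA NA NB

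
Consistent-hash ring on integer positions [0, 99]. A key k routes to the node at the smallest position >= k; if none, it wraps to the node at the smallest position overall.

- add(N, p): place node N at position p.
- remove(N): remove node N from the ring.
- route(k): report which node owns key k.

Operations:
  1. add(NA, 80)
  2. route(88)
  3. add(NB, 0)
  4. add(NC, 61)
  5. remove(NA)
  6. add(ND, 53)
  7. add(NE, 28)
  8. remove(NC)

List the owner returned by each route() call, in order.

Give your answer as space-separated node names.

Answer: NA

Derivation:
Op 1: add NA@80 -> ring=[80:NA]
Op 2: route key 88: none >= 88, wrap to smallest pos 80 -> NA
Op 3: add NB@0 -> ring=[0:NB,80:NA]
Op 4: add NC@61 -> ring=[0:NB,61:NC,80:NA]
Op 5: remove NA -> ring=[0:NB,61:NC]
Op 6: add ND@53 -> ring=[0:NB,53:ND,61:NC]
Op 7: add NE@28 -> ring=[0:NB,28:NE,53:ND,61:NC]
Op 8: remove NC -> ring=[0:NB,28:NE,53:ND]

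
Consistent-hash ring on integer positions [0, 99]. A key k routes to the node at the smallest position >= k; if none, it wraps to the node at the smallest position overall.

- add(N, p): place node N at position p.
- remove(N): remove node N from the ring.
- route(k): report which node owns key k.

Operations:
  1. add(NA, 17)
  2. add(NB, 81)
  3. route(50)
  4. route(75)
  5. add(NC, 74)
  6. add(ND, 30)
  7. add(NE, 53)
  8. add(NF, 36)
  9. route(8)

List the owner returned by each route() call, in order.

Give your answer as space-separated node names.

Answer: NB NB NA

Derivation:
Op 1: add NA@17 -> ring=[17:NA]
Op 2: add NB@81 -> ring=[17:NA,81:NB]
Op 3: route key 50: smallest pos >= 50 is 81 -> NB
Op 4: route key 75: smallest pos >= 75 is 81 -> NB
Op 5: add NC@74 -> ring=[17:NA,74:NC,81:NB]
Op 6: add ND@30 -> ring=[17:NA,30:ND,74:NC,81:NB]
Op 7: add NE@53 -> ring=[17:NA,30:ND,53:NE,74:NC,81:NB]
Op 8: add NF@36 -> ring=[17:NA,30:ND,36:NF,53:NE,74:NC,81:NB]
Op 9: route key 8: smallest pos >= 8 is 17 -> NA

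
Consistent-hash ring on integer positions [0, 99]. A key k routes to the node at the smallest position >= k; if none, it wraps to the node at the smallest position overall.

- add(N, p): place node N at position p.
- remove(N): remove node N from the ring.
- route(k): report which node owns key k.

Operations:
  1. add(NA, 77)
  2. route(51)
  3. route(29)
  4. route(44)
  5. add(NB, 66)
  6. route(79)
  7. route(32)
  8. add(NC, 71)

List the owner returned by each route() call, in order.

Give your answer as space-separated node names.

Answer: NA NA NA NB NB

Derivation:
Op 1: add NA@77 -> ring=[77:NA]
Op 2: route key 51: smallest pos >= 51 is 77 -> NA
Op 3: route key 29: smallest pos >= 29 is 77 -> NA
Op 4: route key 44: smallest pos >= 44 is 77 -> NA
Op 5: add NB@66 -> ring=[66:NB,77:NA]
Op 6: route key 79: none >= 79, wrap to smallest pos 66 -> NB
Op 7: route key 32: smallest pos >= 32 is 66 -> NB
Op 8: add NC@71 -> ring=[66:NB,71:NC,77:NA]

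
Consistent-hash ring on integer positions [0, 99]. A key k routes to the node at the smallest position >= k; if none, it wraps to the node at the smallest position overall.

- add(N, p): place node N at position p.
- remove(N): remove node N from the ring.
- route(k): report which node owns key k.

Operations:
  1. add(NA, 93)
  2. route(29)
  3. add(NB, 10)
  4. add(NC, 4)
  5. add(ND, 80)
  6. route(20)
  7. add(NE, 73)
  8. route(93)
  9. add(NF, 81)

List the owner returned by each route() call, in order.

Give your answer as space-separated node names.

Answer: NA ND NA

Derivation:
Op 1: add NA@93 -> ring=[93:NA]
Op 2: route key 29: smallest pos >= 29 is 93 -> NA
Op 3: add NB@10 -> ring=[10:NB,93:NA]
Op 4: add NC@4 -> ring=[4:NC,10:NB,93:NA]
Op 5: add ND@80 -> ring=[4:NC,10:NB,80:ND,93:NA]
Op 6: route key 20: smallest pos >= 20 is 80 -> ND
Op 7: add NE@73 -> ring=[4:NC,10:NB,73:NE,80:ND,93:NA]
Op 8: route key 93: smallest pos >= 93 is 93 -> NA
Op 9: add NF@81 -> ring=[4:NC,10:NB,73:NE,80:ND,81:NF,93:NA]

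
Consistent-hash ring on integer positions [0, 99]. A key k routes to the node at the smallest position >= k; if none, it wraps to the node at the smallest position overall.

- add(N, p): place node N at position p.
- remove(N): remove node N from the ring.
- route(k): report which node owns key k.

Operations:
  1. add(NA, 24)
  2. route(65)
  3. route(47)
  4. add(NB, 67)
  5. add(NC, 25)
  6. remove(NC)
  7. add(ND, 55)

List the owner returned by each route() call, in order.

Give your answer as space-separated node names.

Op 1: add NA@24 -> ring=[24:NA]
Op 2: route key 65: none >= 65, wrap to smallest pos 24 -> NA
Op 3: route key 47: none >= 47, wrap to smallest pos 24 -> NA
Op 4: add NB@67 -> ring=[24:NA,67:NB]
Op 5: add NC@25 -> ring=[24:NA,25:NC,67:NB]
Op 6: remove NC -> ring=[24:NA,67:NB]
Op 7: add ND@55 -> ring=[24:NA,55:ND,67:NB]

Answer: NA NA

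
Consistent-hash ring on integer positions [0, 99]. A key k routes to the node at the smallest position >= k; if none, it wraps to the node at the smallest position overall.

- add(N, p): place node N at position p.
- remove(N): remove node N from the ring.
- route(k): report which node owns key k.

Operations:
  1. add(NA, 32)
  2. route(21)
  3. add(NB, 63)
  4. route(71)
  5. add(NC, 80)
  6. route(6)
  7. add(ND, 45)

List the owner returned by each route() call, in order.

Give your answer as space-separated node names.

Answer: NA NA NA

Derivation:
Op 1: add NA@32 -> ring=[32:NA]
Op 2: route key 21: smallest pos >= 21 is 32 -> NA
Op 3: add NB@63 -> ring=[32:NA,63:NB]
Op 4: route key 71: none >= 71, wrap to smallest pos 32 -> NA
Op 5: add NC@80 -> ring=[32:NA,63:NB,80:NC]
Op 6: route key 6: smallest pos >= 6 is 32 -> NA
Op 7: add ND@45 -> ring=[32:NA,45:ND,63:NB,80:NC]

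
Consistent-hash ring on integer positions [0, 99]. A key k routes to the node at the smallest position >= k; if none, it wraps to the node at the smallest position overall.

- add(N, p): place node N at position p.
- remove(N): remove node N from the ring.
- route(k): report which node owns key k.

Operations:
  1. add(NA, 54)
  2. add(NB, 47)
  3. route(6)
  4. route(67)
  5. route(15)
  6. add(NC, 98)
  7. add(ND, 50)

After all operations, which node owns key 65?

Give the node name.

Op 1: add NA@54 -> ring=[54:NA]
Op 2: add NB@47 -> ring=[47:NB,54:NA]
Op 3: route key 6: smallest pos >= 6 is 47 -> NB
Op 4: route key 67: none >= 67, wrap to smallest pos 47 -> NB
Op 5: route key 15: smallest pos >= 15 is 47 -> NB
Op 6: add NC@98 -> ring=[47:NB,54:NA,98:NC]
Op 7: add ND@50 -> ring=[47:NB,50:ND,54:NA,98:NC]
Final route key 65: smallest pos >= 65 is 98 -> NC

Answer: NC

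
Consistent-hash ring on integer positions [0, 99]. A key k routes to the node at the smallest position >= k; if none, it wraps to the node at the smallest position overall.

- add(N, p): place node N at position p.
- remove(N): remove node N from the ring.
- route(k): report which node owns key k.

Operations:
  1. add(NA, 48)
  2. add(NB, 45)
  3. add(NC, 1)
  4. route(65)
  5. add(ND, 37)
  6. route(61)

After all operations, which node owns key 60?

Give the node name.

Op 1: add NA@48 -> ring=[48:NA]
Op 2: add NB@45 -> ring=[45:NB,48:NA]
Op 3: add NC@1 -> ring=[1:NC,45:NB,48:NA]
Op 4: route key 65: none >= 65, wrap to smallest pos 1 -> NC
Op 5: add ND@37 -> ring=[1:NC,37:ND,45:NB,48:NA]
Op 6: route key 61: none >= 61, wrap to smallest pos 1 -> NC
Final route key 60: none >= 60, wrap to smallest pos 1 -> NC

Answer: NC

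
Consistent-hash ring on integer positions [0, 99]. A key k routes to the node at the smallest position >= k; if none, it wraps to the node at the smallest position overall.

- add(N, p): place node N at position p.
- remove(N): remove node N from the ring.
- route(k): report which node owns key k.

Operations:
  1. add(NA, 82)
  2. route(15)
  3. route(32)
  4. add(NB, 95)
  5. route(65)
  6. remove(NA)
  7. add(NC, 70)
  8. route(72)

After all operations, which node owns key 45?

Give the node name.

Op 1: add NA@82 -> ring=[82:NA]
Op 2: route key 15: smallest pos >= 15 is 82 -> NA
Op 3: route key 32: smallest pos >= 32 is 82 -> NA
Op 4: add NB@95 -> ring=[82:NA,95:NB]
Op 5: route key 65: smallest pos >= 65 is 82 -> NA
Op 6: remove NA -> ring=[95:NB]
Op 7: add NC@70 -> ring=[70:NC,95:NB]
Op 8: route key 72: smallest pos >= 72 is 95 -> NB
Final route key 45: smallest pos >= 45 is 70 -> NC

Answer: NC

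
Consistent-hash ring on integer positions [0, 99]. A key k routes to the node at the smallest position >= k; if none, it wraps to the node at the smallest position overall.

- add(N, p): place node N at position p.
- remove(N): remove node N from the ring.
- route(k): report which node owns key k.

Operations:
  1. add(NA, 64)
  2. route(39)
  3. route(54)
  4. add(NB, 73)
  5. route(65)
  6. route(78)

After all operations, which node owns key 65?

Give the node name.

Op 1: add NA@64 -> ring=[64:NA]
Op 2: route key 39: smallest pos >= 39 is 64 -> NA
Op 3: route key 54: smallest pos >= 54 is 64 -> NA
Op 4: add NB@73 -> ring=[64:NA,73:NB]
Op 5: route key 65: smallest pos >= 65 is 73 -> NB
Op 6: route key 78: none >= 78, wrap to smallest pos 64 -> NA
Final route key 65: smallest pos >= 65 is 73 -> NB

Answer: NB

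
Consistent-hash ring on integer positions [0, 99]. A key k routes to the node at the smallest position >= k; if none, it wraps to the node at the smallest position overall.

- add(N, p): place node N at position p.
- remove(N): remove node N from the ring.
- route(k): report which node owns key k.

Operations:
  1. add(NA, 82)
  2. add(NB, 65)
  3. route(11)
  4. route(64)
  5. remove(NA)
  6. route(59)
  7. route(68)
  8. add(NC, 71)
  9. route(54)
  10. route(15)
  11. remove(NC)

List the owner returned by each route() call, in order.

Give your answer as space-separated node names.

Answer: NB NB NB NB NB NB

Derivation:
Op 1: add NA@82 -> ring=[82:NA]
Op 2: add NB@65 -> ring=[65:NB,82:NA]
Op 3: route key 11: smallest pos >= 11 is 65 -> NB
Op 4: route key 64: smallest pos >= 64 is 65 -> NB
Op 5: remove NA -> ring=[65:NB]
Op 6: route key 59: smallest pos >= 59 is 65 -> NB
Op 7: route key 68: none >= 68, wrap to smallest pos 65 -> NB
Op 8: add NC@71 -> ring=[65:NB,71:NC]
Op 9: route key 54: smallest pos >= 54 is 65 -> NB
Op 10: route key 15: smallest pos >= 15 is 65 -> NB
Op 11: remove NC -> ring=[65:NB]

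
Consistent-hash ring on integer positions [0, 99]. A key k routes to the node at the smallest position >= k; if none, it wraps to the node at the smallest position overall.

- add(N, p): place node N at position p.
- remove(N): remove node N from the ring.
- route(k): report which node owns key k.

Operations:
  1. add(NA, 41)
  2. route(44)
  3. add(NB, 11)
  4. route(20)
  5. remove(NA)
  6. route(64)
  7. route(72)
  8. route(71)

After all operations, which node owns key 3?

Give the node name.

Answer: NB

Derivation:
Op 1: add NA@41 -> ring=[41:NA]
Op 2: route key 44: none >= 44, wrap to smallest pos 41 -> NA
Op 3: add NB@11 -> ring=[11:NB,41:NA]
Op 4: route key 20: smallest pos >= 20 is 41 -> NA
Op 5: remove NA -> ring=[11:NB]
Op 6: route key 64: none >= 64, wrap to smallest pos 11 -> NB
Op 7: route key 72: none >= 72, wrap to smallest pos 11 -> NB
Op 8: route key 71: none >= 71, wrap to smallest pos 11 -> NB
Final route key 3: smallest pos >= 3 is 11 -> NB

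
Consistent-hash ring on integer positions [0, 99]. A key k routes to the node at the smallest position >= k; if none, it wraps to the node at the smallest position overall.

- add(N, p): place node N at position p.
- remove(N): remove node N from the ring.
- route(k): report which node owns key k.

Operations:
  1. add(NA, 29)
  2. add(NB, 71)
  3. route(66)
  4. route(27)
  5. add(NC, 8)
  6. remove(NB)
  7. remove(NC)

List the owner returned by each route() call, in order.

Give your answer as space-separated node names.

Answer: NB NA

Derivation:
Op 1: add NA@29 -> ring=[29:NA]
Op 2: add NB@71 -> ring=[29:NA,71:NB]
Op 3: route key 66: smallest pos >= 66 is 71 -> NB
Op 4: route key 27: smallest pos >= 27 is 29 -> NA
Op 5: add NC@8 -> ring=[8:NC,29:NA,71:NB]
Op 6: remove NB -> ring=[8:NC,29:NA]
Op 7: remove NC -> ring=[29:NA]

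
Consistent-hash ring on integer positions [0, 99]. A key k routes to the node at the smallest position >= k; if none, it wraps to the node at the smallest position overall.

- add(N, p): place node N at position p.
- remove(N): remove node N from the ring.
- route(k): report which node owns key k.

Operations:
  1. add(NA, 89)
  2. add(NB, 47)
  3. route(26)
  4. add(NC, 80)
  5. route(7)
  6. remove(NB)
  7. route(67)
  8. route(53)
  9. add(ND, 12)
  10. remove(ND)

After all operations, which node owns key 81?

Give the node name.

Op 1: add NA@89 -> ring=[89:NA]
Op 2: add NB@47 -> ring=[47:NB,89:NA]
Op 3: route key 26: smallest pos >= 26 is 47 -> NB
Op 4: add NC@80 -> ring=[47:NB,80:NC,89:NA]
Op 5: route key 7: smallest pos >= 7 is 47 -> NB
Op 6: remove NB -> ring=[80:NC,89:NA]
Op 7: route key 67: smallest pos >= 67 is 80 -> NC
Op 8: route key 53: smallest pos >= 53 is 80 -> NC
Op 9: add ND@12 -> ring=[12:ND,80:NC,89:NA]
Op 10: remove ND -> ring=[80:NC,89:NA]
Final route key 81: smallest pos >= 81 is 89 -> NA

Answer: NA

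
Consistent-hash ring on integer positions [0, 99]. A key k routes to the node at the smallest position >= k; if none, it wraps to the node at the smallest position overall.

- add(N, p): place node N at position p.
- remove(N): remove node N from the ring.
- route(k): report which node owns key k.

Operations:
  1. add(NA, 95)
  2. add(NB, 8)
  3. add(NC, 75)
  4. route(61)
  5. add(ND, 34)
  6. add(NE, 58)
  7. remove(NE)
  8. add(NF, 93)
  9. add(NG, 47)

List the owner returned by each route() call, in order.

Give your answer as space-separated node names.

Op 1: add NA@95 -> ring=[95:NA]
Op 2: add NB@8 -> ring=[8:NB,95:NA]
Op 3: add NC@75 -> ring=[8:NB,75:NC,95:NA]
Op 4: route key 61: smallest pos >= 61 is 75 -> NC
Op 5: add ND@34 -> ring=[8:NB,34:ND,75:NC,95:NA]
Op 6: add NE@58 -> ring=[8:NB,34:ND,58:NE,75:NC,95:NA]
Op 7: remove NE -> ring=[8:NB,34:ND,75:NC,95:NA]
Op 8: add NF@93 -> ring=[8:NB,34:ND,75:NC,93:NF,95:NA]
Op 9: add NG@47 -> ring=[8:NB,34:ND,47:NG,75:NC,93:NF,95:NA]

Answer: NC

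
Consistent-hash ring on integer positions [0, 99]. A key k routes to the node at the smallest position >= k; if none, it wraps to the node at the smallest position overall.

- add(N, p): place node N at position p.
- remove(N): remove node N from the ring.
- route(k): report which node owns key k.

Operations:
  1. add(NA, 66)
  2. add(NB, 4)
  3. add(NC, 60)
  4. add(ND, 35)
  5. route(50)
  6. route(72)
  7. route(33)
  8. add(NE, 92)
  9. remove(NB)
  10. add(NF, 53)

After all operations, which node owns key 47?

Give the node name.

Op 1: add NA@66 -> ring=[66:NA]
Op 2: add NB@4 -> ring=[4:NB,66:NA]
Op 3: add NC@60 -> ring=[4:NB,60:NC,66:NA]
Op 4: add ND@35 -> ring=[4:NB,35:ND,60:NC,66:NA]
Op 5: route key 50: smallest pos >= 50 is 60 -> NC
Op 6: route key 72: none >= 72, wrap to smallest pos 4 -> NB
Op 7: route key 33: smallest pos >= 33 is 35 -> ND
Op 8: add NE@92 -> ring=[4:NB,35:ND,60:NC,66:NA,92:NE]
Op 9: remove NB -> ring=[35:ND,60:NC,66:NA,92:NE]
Op 10: add NF@53 -> ring=[35:ND,53:NF,60:NC,66:NA,92:NE]
Final route key 47: smallest pos >= 47 is 53 -> NF

Answer: NF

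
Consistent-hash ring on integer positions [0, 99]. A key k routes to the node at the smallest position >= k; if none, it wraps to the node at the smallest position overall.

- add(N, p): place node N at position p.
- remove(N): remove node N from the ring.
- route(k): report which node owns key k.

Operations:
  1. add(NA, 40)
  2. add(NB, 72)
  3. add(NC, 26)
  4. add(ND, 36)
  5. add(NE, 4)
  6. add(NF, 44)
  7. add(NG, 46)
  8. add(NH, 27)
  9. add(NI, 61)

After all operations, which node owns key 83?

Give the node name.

Answer: NE

Derivation:
Op 1: add NA@40 -> ring=[40:NA]
Op 2: add NB@72 -> ring=[40:NA,72:NB]
Op 3: add NC@26 -> ring=[26:NC,40:NA,72:NB]
Op 4: add ND@36 -> ring=[26:NC,36:ND,40:NA,72:NB]
Op 5: add NE@4 -> ring=[4:NE,26:NC,36:ND,40:NA,72:NB]
Op 6: add NF@44 -> ring=[4:NE,26:NC,36:ND,40:NA,44:NF,72:NB]
Op 7: add NG@46 -> ring=[4:NE,26:NC,36:ND,40:NA,44:NF,46:NG,72:NB]
Op 8: add NH@27 -> ring=[4:NE,26:NC,27:NH,36:ND,40:NA,44:NF,46:NG,72:NB]
Op 9: add NI@61 -> ring=[4:NE,26:NC,27:NH,36:ND,40:NA,44:NF,46:NG,61:NI,72:NB]
Final route key 83: none >= 83, wrap to smallest pos 4 -> NE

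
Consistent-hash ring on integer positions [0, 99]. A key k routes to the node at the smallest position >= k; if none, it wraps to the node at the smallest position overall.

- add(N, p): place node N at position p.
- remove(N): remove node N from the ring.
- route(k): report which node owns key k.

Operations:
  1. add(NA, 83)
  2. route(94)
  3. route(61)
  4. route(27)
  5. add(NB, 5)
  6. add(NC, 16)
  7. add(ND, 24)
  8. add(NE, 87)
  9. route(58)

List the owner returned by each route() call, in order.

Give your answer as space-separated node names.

Answer: NA NA NA NA

Derivation:
Op 1: add NA@83 -> ring=[83:NA]
Op 2: route key 94: none >= 94, wrap to smallest pos 83 -> NA
Op 3: route key 61: smallest pos >= 61 is 83 -> NA
Op 4: route key 27: smallest pos >= 27 is 83 -> NA
Op 5: add NB@5 -> ring=[5:NB,83:NA]
Op 6: add NC@16 -> ring=[5:NB,16:NC,83:NA]
Op 7: add ND@24 -> ring=[5:NB,16:NC,24:ND,83:NA]
Op 8: add NE@87 -> ring=[5:NB,16:NC,24:ND,83:NA,87:NE]
Op 9: route key 58: smallest pos >= 58 is 83 -> NA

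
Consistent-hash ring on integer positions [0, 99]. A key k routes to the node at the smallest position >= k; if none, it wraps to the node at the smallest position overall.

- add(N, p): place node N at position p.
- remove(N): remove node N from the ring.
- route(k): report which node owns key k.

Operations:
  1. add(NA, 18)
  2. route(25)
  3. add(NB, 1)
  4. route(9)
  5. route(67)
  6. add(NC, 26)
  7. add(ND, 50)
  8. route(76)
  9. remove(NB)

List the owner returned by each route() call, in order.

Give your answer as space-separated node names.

Op 1: add NA@18 -> ring=[18:NA]
Op 2: route key 25: none >= 25, wrap to smallest pos 18 -> NA
Op 3: add NB@1 -> ring=[1:NB,18:NA]
Op 4: route key 9: smallest pos >= 9 is 18 -> NA
Op 5: route key 67: none >= 67, wrap to smallest pos 1 -> NB
Op 6: add NC@26 -> ring=[1:NB,18:NA,26:NC]
Op 7: add ND@50 -> ring=[1:NB,18:NA,26:NC,50:ND]
Op 8: route key 76: none >= 76, wrap to smallest pos 1 -> NB
Op 9: remove NB -> ring=[18:NA,26:NC,50:ND]

Answer: NA NA NB NB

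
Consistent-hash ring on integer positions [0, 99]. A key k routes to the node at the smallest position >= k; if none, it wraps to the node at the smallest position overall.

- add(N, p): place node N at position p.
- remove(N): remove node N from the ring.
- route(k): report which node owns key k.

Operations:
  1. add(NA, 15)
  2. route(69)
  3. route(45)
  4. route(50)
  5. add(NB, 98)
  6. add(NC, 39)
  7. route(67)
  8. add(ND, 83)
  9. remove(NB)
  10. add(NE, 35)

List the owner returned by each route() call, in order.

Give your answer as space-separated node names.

Op 1: add NA@15 -> ring=[15:NA]
Op 2: route key 69: none >= 69, wrap to smallest pos 15 -> NA
Op 3: route key 45: none >= 45, wrap to smallest pos 15 -> NA
Op 4: route key 50: none >= 50, wrap to smallest pos 15 -> NA
Op 5: add NB@98 -> ring=[15:NA,98:NB]
Op 6: add NC@39 -> ring=[15:NA,39:NC,98:NB]
Op 7: route key 67: smallest pos >= 67 is 98 -> NB
Op 8: add ND@83 -> ring=[15:NA,39:NC,83:ND,98:NB]
Op 9: remove NB -> ring=[15:NA,39:NC,83:ND]
Op 10: add NE@35 -> ring=[15:NA,35:NE,39:NC,83:ND]

Answer: NA NA NA NB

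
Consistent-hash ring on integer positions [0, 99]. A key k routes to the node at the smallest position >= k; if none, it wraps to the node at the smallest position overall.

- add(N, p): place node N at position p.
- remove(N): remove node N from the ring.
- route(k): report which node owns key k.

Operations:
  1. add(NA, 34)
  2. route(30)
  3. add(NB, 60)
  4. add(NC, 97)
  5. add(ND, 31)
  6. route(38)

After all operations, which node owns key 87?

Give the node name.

Op 1: add NA@34 -> ring=[34:NA]
Op 2: route key 30: smallest pos >= 30 is 34 -> NA
Op 3: add NB@60 -> ring=[34:NA,60:NB]
Op 4: add NC@97 -> ring=[34:NA,60:NB,97:NC]
Op 5: add ND@31 -> ring=[31:ND,34:NA,60:NB,97:NC]
Op 6: route key 38: smallest pos >= 38 is 60 -> NB
Final route key 87: smallest pos >= 87 is 97 -> NC

Answer: NC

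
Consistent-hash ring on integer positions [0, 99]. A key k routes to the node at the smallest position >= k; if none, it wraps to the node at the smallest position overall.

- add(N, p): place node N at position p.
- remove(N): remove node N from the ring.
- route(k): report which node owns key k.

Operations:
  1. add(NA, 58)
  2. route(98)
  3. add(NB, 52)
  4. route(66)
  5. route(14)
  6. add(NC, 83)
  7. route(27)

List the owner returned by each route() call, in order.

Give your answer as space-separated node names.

Answer: NA NB NB NB

Derivation:
Op 1: add NA@58 -> ring=[58:NA]
Op 2: route key 98: none >= 98, wrap to smallest pos 58 -> NA
Op 3: add NB@52 -> ring=[52:NB,58:NA]
Op 4: route key 66: none >= 66, wrap to smallest pos 52 -> NB
Op 5: route key 14: smallest pos >= 14 is 52 -> NB
Op 6: add NC@83 -> ring=[52:NB,58:NA,83:NC]
Op 7: route key 27: smallest pos >= 27 is 52 -> NB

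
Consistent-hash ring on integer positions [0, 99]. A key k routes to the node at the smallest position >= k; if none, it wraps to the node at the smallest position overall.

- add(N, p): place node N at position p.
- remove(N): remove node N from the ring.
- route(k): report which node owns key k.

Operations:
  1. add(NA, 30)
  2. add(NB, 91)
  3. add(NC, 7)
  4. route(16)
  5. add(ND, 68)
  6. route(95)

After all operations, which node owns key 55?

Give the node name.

Op 1: add NA@30 -> ring=[30:NA]
Op 2: add NB@91 -> ring=[30:NA,91:NB]
Op 3: add NC@7 -> ring=[7:NC,30:NA,91:NB]
Op 4: route key 16: smallest pos >= 16 is 30 -> NA
Op 5: add ND@68 -> ring=[7:NC,30:NA,68:ND,91:NB]
Op 6: route key 95: none >= 95, wrap to smallest pos 7 -> NC
Final route key 55: smallest pos >= 55 is 68 -> ND

Answer: ND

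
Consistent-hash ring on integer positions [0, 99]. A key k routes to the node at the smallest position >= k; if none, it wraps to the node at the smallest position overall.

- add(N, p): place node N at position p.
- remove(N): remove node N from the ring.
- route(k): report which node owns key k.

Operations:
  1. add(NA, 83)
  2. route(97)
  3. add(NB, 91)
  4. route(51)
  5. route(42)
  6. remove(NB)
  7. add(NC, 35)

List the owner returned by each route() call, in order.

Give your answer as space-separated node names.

Op 1: add NA@83 -> ring=[83:NA]
Op 2: route key 97: none >= 97, wrap to smallest pos 83 -> NA
Op 3: add NB@91 -> ring=[83:NA,91:NB]
Op 4: route key 51: smallest pos >= 51 is 83 -> NA
Op 5: route key 42: smallest pos >= 42 is 83 -> NA
Op 6: remove NB -> ring=[83:NA]
Op 7: add NC@35 -> ring=[35:NC,83:NA]

Answer: NA NA NA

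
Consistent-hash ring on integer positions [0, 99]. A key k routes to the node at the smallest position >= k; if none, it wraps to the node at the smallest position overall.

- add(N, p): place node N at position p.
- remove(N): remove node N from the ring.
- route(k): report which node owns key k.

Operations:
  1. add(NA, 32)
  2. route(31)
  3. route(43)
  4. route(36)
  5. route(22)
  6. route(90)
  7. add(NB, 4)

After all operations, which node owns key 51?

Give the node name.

Answer: NB

Derivation:
Op 1: add NA@32 -> ring=[32:NA]
Op 2: route key 31: smallest pos >= 31 is 32 -> NA
Op 3: route key 43: none >= 43, wrap to smallest pos 32 -> NA
Op 4: route key 36: none >= 36, wrap to smallest pos 32 -> NA
Op 5: route key 22: smallest pos >= 22 is 32 -> NA
Op 6: route key 90: none >= 90, wrap to smallest pos 32 -> NA
Op 7: add NB@4 -> ring=[4:NB,32:NA]
Final route key 51: none >= 51, wrap to smallest pos 4 -> NB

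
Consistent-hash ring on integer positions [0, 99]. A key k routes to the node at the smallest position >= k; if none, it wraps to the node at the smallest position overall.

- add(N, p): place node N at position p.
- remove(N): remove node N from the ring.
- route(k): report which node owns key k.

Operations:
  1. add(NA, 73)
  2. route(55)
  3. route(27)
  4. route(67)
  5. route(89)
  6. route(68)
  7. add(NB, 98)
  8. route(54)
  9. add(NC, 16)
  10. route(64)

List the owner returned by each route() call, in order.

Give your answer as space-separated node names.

Op 1: add NA@73 -> ring=[73:NA]
Op 2: route key 55: smallest pos >= 55 is 73 -> NA
Op 3: route key 27: smallest pos >= 27 is 73 -> NA
Op 4: route key 67: smallest pos >= 67 is 73 -> NA
Op 5: route key 89: none >= 89, wrap to smallest pos 73 -> NA
Op 6: route key 68: smallest pos >= 68 is 73 -> NA
Op 7: add NB@98 -> ring=[73:NA,98:NB]
Op 8: route key 54: smallest pos >= 54 is 73 -> NA
Op 9: add NC@16 -> ring=[16:NC,73:NA,98:NB]
Op 10: route key 64: smallest pos >= 64 is 73 -> NA

Answer: NA NA NA NA NA NA NA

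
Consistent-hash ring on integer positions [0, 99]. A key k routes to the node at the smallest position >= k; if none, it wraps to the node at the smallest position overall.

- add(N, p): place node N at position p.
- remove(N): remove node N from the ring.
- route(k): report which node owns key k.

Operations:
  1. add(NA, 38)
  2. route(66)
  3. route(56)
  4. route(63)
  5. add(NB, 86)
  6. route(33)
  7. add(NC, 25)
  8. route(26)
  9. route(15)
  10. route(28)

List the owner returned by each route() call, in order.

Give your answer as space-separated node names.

Op 1: add NA@38 -> ring=[38:NA]
Op 2: route key 66: none >= 66, wrap to smallest pos 38 -> NA
Op 3: route key 56: none >= 56, wrap to smallest pos 38 -> NA
Op 4: route key 63: none >= 63, wrap to smallest pos 38 -> NA
Op 5: add NB@86 -> ring=[38:NA,86:NB]
Op 6: route key 33: smallest pos >= 33 is 38 -> NA
Op 7: add NC@25 -> ring=[25:NC,38:NA,86:NB]
Op 8: route key 26: smallest pos >= 26 is 38 -> NA
Op 9: route key 15: smallest pos >= 15 is 25 -> NC
Op 10: route key 28: smallest pos >= 28 is 38 -> NA

Answer: NA NA NA NA NA NC NA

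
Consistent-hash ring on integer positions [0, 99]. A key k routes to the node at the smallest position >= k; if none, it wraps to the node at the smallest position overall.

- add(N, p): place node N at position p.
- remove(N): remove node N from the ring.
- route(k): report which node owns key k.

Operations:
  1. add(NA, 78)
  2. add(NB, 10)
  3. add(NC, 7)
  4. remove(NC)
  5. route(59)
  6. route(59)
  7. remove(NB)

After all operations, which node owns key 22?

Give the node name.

Op 1: add NA@78 -> ring=[78:NA]
Op 2: add NB@10 -> ring=[10:NB,78:NA]
Op 3: add NC@7 -> ring=[7:NC,10:NB,78:NA]
Op 4: remove NC -> ring=[10:NB,78:NA]
Op 5: route key 59: smallest pos >= 59 is 78 -> NA
Op 6: route key 59: smallest pos >= 59 is 78 -> NA
Op 7: remove NB -> ring=[78:NA]
Final route key 22: smallest pos >= 22 is 78 -> NA

Answer: NA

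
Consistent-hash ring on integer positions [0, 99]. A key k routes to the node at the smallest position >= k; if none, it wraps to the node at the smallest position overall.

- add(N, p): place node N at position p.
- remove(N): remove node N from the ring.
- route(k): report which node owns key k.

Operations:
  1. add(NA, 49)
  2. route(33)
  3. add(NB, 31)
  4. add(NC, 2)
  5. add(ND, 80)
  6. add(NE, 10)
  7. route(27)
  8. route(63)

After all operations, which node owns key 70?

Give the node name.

Op 1: add NA@49 -> ring=[49:NA]
Op 2: route key 33: smallest pos >= 33 is 49 -> NA
Op 3: add NB@31 -> ring=[31:NB,49:NA]
Op 4: add NC@2 -> ring=[2:NC,31:NB,49:NA]
Op 5: add ND@80 -> ring=[2:NC,31:NB,49:NA,80:ND]
Op 6: add NE@10 -> ring=[2:NC,10:NE,31:NB,49:NA,80:ND]
Op 7: route key 27: smallest pos >= 27 is 31 -> NB
Op 8: route key 63: smallest pos >= 63 is 80 -> ND
Final route key 70: smallest pos >= 70 is 80 -> ND

Answer: ND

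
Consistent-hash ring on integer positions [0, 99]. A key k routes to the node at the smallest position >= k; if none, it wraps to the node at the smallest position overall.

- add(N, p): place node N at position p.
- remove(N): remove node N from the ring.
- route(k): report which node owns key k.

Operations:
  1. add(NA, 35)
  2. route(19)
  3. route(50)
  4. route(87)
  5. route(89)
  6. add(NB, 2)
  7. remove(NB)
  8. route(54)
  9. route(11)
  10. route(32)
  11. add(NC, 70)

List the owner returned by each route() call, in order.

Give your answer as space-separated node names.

Answer: NA NA NA NA NA NA NA

Derivation:
Op 1: add NA@35 -> ring=[35:NA]
Op 2: route key 19: smallest pos >= 19 is 35 -> NA
Op 3: route key 50: none >= 50, wrap to smallest pos 35 -> NA
Op 4: route key 87: none >= 87, wrap to smallest pos 35 -> NA
Op 5: route key 89: none >= 89, wrap to smallest pos 35 -> NA
Op 6: add NB@2 -> ring=[2:NB,35:NA]
Op 7: remove NB -> ring=[35:NA]
Op 8: route key 54: none >= 54, wrap to smallest pos 35 -> NA
Op 9: route key 11: smallest pos >= 11 is 35 -> NA
Op 10: route key 32: smallest pos >= 32 is 35 -> NA
Op 11: add NC@70 -> ring=[35:NA,70:NC]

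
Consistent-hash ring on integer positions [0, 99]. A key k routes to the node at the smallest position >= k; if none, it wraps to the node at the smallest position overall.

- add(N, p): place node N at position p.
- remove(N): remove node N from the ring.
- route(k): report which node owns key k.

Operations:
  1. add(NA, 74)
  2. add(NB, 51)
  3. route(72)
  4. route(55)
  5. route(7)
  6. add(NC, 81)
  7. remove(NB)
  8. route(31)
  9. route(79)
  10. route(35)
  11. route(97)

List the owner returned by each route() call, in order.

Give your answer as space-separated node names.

Op 1: add NA@74 -> ring=[74:NA]
Op 2: add NB@51 -> ring=[51:NB,74:NA]
Op 3: route key 72: smallest pos >= 72 is 74 -> NA
Op 4: route key 55: smallest pos >= 55 is 74 -> NA
Op 5: route key 7: smallest pos >= 7 is 51 -> NB
Op 6: add NC@81 -> ring=[51:NB,74:NA,81:NC]
Op 7: remove NB -> ring=[74:NA,81:NC]
Op 8: route key 31: smallest pos >= 31 is 74 -> NA
Op 9: route key 79: smallest pos >= 79 is 81 -> NC
Op 10: route key 35: smallest pos >= 35 is 74 -> NA
Op 11: route key 97: none >= 97, wrap to smallest pos 74 -> NA

Answer: NA NA NB NA NC NA NA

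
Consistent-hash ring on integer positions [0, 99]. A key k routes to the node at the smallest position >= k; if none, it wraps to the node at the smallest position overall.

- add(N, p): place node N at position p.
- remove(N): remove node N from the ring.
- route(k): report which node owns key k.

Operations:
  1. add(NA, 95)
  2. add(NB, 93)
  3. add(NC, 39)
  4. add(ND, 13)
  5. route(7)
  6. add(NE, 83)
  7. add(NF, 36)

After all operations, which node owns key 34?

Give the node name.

Op 1: add NA@95 -> ring=[95:NA]
Op 2: add NB@93 -> ring=[93:NB,95:NA]
Op 3: add NC@39 -> ring=[39:NC,93:NB,95:NA]
Op 4: add ND@13 -> ring=[13:ND,39:NC,93:NB,95:NA]
Op 5: route key 7: smallest pos >= 7 is 13 -> ND
Op 6: add NE@83 -> ring=[13:ND,39:NC,83:NE,93:NB,95:NA]
Op 7: add NF@36 -> ring=[13:ND,36:NF,39:NC,83:NE,93:NB,95:NA]
Final route key 34: smallest pos >= 34 is 36 -> NF

Answer: NF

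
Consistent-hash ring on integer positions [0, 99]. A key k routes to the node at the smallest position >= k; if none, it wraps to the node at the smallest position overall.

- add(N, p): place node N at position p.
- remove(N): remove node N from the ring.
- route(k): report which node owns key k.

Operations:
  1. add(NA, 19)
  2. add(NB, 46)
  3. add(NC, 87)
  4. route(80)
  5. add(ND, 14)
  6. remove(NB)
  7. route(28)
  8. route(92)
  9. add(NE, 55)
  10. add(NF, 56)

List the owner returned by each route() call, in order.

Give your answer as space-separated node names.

Answer: NC NC ND

Derivation:
Op 1: add NA@19 -> ring=[19:NA]
Op 2: add NB@46 -> ring=[19:NA,46:NB]
Op 3: add NC@87 -> ring=[19:NA,46:NB,87:NC]
Op 4: route key 80: smallest pos >= 80 is 87 -> NC
Op 5: add ND@14 -> ring=[14:ND,19:NA,46:NB,87:NC]
Op 6: remove NB -> ring=[14:ND,19:NA,87:NC]
Op 7: route key 28: smallest pos >= 28 is 87 -> NC
Op 8: route key 92: none >= 92, wrap to smallest pos 14 -> ND
Op 9: add NE@55 -> ring=[14:ND,19:NA,55:NE,87:NC]
Op 10: add NF@56 -> ring=[14:ND,19:NA,55:NE,56:NF,87:NC]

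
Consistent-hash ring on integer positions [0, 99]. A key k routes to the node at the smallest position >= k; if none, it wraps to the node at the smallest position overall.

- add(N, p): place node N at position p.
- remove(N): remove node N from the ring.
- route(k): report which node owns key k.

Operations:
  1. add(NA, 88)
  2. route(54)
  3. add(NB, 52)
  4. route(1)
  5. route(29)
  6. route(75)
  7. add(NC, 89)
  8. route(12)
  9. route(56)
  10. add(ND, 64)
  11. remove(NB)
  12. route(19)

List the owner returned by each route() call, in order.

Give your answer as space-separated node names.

Op 1: add NA@88 -> ring=[88:NA]
Op 2: route key 54: smallest pos >= 54 is 88 -> NA
Op 3: add NB@52 -> ring=[52:NB,88:NA]
Op 4: route key 1: smallest pos >= 1 is 52 -> NB
Op 5: route key 29: smallest pos >= 29 is 52 -> NB
Op 6: route key 75: smallest pos >= 75 is 88 -> NA
Op 7: add NC@89 -> ring=[52:NB,88:NA,89:NC]
Op 8: route key 12: smallest pos >= 12 is 52 -> NB
Op 9: route key 56: smallest pos >= 56 is 88 -> NA
Op 10: add ND@64 -> ring=[52:NB,64:ND,88:NA,89:NC]
Op 11: remove NB -> ring=[64:ND,88:NA,89:NC]
Op 12: route key 19: smallest pos >= 19 is 64 -> ND

Answer: NA NB NB NA NB NA ND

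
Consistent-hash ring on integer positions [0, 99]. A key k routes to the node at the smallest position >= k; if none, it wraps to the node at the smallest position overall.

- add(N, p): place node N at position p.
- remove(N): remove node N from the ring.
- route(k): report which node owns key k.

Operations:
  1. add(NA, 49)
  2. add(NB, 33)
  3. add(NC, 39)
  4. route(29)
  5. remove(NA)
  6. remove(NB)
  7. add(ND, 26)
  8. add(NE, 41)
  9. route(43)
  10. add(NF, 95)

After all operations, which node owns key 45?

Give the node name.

Answer: NF

Derivation:
Op 1: add NA@49 -> ring=[49:NA]
Op 2: add NB@33 -> ring=[33:NB,49:NA]
Op 3: add NC@39 -> ring=[33:NB,39:NC,49:NA]
Op 4: route key 29: smallest pos >= 29 is 33 -> NB
Op 5: remove NA -> ring=[33:NB,39:NC]
Op 6: remove NB -> ring=[39:NC]
Op 7: add ND@26 -> ring=[26:ND,39:NC]
Op 8: add NE@41 -> ring=[26:ND,39:NC,41:NE]
Op 9: route key 43: none >= 43, wrap to smallest pos 26 -> ND
Op 10: add NF@95 -> ring=[26:ND,39:NC,41:NE,95:NF]
Final route key 45: smallest pos >= 45 is 95 -> NF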